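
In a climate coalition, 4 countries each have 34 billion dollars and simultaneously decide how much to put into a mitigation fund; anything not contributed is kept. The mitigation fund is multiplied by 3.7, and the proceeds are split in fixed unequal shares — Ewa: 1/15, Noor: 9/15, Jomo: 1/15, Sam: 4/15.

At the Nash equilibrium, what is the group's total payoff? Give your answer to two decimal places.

227.80 billion dollars

Each unit j contributes comes back to j as 3.7 × (j's share), so j prefers to contribute only if that share exceeds 1/3.7 = 0.2703; otherwise keeping the unit dominates.
The only share above 0.2703 is Noor's 9/15, contributing 34; the remaining 3 contribute 0. Total contributed: 34.
The mitigation fund pays out 3.7 × 34 = 125.80 in total (split across the unequal shares, but the aggregate is all that matters for the group sum).
The 3 free-riders keep 34 each, adding 102. Group total = 102 + 125.80 = 227.80.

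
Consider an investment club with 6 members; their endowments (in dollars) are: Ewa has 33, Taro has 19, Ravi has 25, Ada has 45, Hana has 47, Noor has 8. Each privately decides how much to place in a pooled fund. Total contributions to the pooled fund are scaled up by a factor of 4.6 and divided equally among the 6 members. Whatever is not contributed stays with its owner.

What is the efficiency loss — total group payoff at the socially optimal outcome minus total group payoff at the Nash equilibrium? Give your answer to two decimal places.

637.20 dollars

The private return per contributed unit is 4.6/6 = 0.7667 < 1 for every player regardless of endowment, so the Nash equilibrium is zero contribution and the group total is Σ E_j = 33 + 19 + 25 + 45 + 47 + 8 = 177.
Each contributed unit returns 4.600 to the group, so the social optimum is full contribution by everyone: group total = 4.600 × 177 = 814.20.
Efficiency loss = (4.600 − 1) × 177 = 637.20.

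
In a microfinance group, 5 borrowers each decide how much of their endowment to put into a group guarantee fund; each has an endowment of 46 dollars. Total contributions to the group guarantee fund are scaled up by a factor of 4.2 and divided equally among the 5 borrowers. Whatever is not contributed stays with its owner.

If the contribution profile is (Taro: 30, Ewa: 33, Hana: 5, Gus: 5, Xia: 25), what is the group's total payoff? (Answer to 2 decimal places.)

Total contributed: 30 + 33 + 5 + 5 + 25 = 98; total kept: 5 × 46 − 98 = 132.
The group guarantee fund pays out 4.2 × 98 = 411.60 in aggregate.
Group total = 132 + 411.60 = 543.60.

543.60 dollars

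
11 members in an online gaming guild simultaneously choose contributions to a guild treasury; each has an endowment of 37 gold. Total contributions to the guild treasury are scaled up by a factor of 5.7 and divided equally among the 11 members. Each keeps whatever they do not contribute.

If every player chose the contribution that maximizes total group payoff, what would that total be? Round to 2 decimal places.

Each contributed unit returns 5.700 to the group as a whole (0.5182 to each of 11 players), which exceeds 1, so the social optimum is full contribution: group total = 5.700 × 407 = 2319.90.

2319.90 gold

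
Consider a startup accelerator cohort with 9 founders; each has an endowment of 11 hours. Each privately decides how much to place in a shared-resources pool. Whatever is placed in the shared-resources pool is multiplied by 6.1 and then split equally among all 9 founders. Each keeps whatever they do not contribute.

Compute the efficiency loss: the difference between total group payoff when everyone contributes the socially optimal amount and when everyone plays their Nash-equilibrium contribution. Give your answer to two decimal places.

Each contributed unit returns 6.1/9 = 0.6778 to its contributor — below 1 — so contributing 0 is dominant for every player. At the Nash equilibrium everyone keeps their 11, and the group total is 9 × 11 = 99.
Each contributed unit returns 6.100 to the group as a whole (0.6778 to each of 9 players), which exceeds 1, so the social optimum is full contribution: group total = 6.100 × 99 = 603.90.
Efficiency loss = 603.90 − 99 = 504.90.

504.90 hours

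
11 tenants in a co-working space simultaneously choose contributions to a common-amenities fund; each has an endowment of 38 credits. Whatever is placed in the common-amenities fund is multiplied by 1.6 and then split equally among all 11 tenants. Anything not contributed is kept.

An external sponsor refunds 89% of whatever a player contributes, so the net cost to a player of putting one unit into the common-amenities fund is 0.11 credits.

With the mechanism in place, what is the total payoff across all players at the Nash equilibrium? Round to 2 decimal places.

The effective private return per unit is now (1.6/11) / 0.11 = 1.3223 > 1, so every player's dominant strategy flips to full contribution.
So the Nash equilibrium is full contribution by all 11; the group earns 11 × (38 × 0.89 + 1.6 × 38) = 1040.82.

1040.82 credits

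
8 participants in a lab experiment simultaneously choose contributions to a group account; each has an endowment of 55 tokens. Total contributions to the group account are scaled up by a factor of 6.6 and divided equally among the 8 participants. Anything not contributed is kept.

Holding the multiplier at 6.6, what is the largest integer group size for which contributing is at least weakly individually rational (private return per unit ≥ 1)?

Private return per unit is 6.6/(group size), which is ≥ 1 whenever the group size is ≤ 6.6.
The largest such integer is 6.

6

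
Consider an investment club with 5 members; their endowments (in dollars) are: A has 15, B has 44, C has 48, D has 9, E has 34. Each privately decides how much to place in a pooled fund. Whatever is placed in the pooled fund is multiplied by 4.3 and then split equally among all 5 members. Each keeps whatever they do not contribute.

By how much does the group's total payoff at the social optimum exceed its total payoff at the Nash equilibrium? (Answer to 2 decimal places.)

495.00 dollars

The private return per contributed unit is 4.3/5 = 0.8600 < 1 for every player regardless of endowment, so the Nash equilibrium is zero contribution and the group total is Σ E_j = 15 + 44 + 48 + 9 + 34 = 150.
Each contributed unit returns 4.300 to the group, so the social optimum is full contribution by everyone: group total = 4.300 × 150 = 645.00.
Efficiency loss = (4.300 − 1) × 150 = 495.00.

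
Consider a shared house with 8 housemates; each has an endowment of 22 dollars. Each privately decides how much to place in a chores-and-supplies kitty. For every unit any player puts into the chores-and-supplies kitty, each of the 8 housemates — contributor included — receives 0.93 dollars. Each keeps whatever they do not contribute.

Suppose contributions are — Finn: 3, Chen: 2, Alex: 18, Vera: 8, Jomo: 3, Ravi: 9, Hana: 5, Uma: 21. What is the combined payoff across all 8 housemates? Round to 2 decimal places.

620.36 dollars

Total contributed: 3 + 2 + 18 + 8 + 3 + 9 + 5 + 21 = 69; total kept: 8 × 22 − 69 = 107.
The chores-and-supplies kitty pays out 0.93 × 8 × 69 = 513.36 in aggregate.
Group total = 107 + 513.36 = 620.36.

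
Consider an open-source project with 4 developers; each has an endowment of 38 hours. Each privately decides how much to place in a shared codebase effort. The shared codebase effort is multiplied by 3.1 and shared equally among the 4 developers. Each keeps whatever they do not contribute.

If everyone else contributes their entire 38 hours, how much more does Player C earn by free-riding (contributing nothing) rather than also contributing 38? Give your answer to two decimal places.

8.55 hours

Switching from a contribution of 38 to 0 lets Player C keep an extra 38 hours, but lowers the shared codebase effort by 38, which costs Player C their own share of that drop: 3.1/4 × 38 = 29.45.
Net gain = 38 − 29.45 = 8.55. The private return per contributed unit (0.7750) is below 1, so free-riding is indeed the best response regardless of what the others do.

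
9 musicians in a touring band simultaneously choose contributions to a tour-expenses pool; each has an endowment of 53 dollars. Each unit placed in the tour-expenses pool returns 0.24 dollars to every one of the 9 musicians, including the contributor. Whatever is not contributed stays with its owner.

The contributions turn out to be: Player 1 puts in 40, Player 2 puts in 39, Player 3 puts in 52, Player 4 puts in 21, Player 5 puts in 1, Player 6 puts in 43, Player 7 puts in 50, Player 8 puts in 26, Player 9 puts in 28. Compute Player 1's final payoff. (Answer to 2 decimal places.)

Total contributed: 40 + 39 + 52 + 21 + 1 + 43 + 50 + 26 + 28 = 300.
Each receives 0.24 × 300 = 72.00 from the tour-expenses pool.
Player 1 keeps 53 − 40 = 13, so Player 1's payoff is 13 + 72.00 = 85.00.

85.00 dollars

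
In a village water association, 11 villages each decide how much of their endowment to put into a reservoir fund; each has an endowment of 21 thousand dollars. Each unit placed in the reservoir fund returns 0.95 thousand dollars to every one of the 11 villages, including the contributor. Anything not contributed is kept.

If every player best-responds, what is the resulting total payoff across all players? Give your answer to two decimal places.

231.00 thousand dollars

The private return per contributed unit is 0.95 < 1, so contributing 0 is dominant for every player. At the Nash equilibrium everyone keeps their 21, and the group total is 11 × 21 = 231.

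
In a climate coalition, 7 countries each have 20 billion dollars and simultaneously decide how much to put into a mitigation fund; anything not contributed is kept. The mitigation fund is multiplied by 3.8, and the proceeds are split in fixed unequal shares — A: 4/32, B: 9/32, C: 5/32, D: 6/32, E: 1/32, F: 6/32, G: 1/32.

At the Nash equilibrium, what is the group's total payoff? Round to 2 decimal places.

196.00 billion dollars

A player with share s gets back 3.8·s per unit contributed, so full contribution is dominant for anyone with s > 1/3.8 = 0.2632 and zero contribution is dominant for anyone below.
B alone (share 9/32) is above the threshold, contributing 20; the remaining 6 contribute 0. Total contributed: 20.
The mitigation fund pays out 3.8 × 20 = 76.00 in total (split across the unequal shares, but the aggregate is all that matters for the group sum).
The 6 free-riders keep 20 each, adding 120. Group total = 120 + 76.00 = 196.00.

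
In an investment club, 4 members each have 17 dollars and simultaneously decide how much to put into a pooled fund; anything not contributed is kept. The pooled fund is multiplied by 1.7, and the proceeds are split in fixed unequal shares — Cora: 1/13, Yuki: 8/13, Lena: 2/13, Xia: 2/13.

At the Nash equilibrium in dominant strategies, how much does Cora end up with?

Each unit j contributes comes back to j as 1.7 × (j's share), so j prefers to contribute only if that share exceeds 1/1.7 = 0.5882; otherwise keeping the unit dominates.
Yuki alone (share 8/13) is above the threshold, contributing 17; the remaining 3 contribute 0. Total contributed: 17.
Cora keeps 17 and receives 1.7 × 17 × 1/13 = 2.22 from the pooled fund, for a payoff of 19.22.

19.22 dollars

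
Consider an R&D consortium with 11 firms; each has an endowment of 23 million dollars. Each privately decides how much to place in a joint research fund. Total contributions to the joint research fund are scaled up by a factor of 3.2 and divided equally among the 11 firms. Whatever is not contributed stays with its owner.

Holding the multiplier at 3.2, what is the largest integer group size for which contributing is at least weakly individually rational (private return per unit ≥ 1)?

3

Private return per unit is 3.2/(group size), which is ≥ 1 whenever the group size is ≤ 3.2.
The largest such integer is 3.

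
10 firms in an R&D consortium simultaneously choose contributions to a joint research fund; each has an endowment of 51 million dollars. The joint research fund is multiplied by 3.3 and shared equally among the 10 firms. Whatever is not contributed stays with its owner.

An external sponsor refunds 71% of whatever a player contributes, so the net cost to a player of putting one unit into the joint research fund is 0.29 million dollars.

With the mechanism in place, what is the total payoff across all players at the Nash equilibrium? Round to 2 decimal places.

2045.10 million dollars

The effective private return per unit is now (3.3/10) / 0.29 = 1.1379 > 1, so every player's dominant strategy flips to full contribution.
So the Nash equilibrium is full contribution by all 10; the group earns 10 × (51 × 0.71 + 3.3 × 51) = 2045.10.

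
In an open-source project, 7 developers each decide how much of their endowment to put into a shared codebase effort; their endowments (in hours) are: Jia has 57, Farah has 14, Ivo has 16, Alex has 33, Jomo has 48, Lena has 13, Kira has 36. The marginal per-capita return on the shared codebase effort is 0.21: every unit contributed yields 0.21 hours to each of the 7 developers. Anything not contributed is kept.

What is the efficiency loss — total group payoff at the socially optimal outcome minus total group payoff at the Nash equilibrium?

The private return per contributed unit is 0.21 < 1 for everyone, so the Nash equilibrium is zero contribution and the group total is Σ E_j = 57 + 14 + 16 + 33 + 48 + 13 + 36 = 217.
Each contributed unit returns 1.470 to the group, so the social optimum is full contribution by everyone: group total = 1.470 × 217 = 318.99.
Efficiency loss = (1.470 − 1) × 217 = 101.99.

101.99 hours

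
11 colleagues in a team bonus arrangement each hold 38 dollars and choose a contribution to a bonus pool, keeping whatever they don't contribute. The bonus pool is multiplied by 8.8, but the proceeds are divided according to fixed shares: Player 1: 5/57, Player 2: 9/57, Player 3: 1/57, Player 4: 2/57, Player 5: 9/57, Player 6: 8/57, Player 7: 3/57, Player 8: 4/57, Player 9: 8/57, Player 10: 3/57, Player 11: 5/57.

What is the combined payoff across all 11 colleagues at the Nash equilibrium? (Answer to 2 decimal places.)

Each unit j contributes comes back to j as 8.8 × (j's share), so j prefers to contribute only if that share exceeds 1/8.8 = 0.1136; otherwise keeping the unit dominates.
Player 2, Player 5, Player 6 and Player 9 clear that bar, contributing 38 each; the remaining 7 contribute 0. Total contributed: 152.
The bonus pool pays out 8.8 × 152 = 1337.60 in total (split across the unequal shares, but the aggregate is all that matters for the group sum).
The 7 free-riders keep 38 each, adding 266. Group total = 266 + 1337.60 = 1603.60.

1603.60 dollars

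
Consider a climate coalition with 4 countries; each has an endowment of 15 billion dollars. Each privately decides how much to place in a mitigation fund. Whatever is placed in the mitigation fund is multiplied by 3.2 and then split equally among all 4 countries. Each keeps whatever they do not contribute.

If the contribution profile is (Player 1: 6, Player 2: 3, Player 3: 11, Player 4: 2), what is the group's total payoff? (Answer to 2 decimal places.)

108.40 billion dollars

Total contributed: 6 + 3 + 11 + 2 = 22; total kept: 4 × 15 − 22 = 38.
The mitigation fund pays out 3.2 × 22 = 70.40 in aggregate.
Group total = 38 + 70.40 = 108.40.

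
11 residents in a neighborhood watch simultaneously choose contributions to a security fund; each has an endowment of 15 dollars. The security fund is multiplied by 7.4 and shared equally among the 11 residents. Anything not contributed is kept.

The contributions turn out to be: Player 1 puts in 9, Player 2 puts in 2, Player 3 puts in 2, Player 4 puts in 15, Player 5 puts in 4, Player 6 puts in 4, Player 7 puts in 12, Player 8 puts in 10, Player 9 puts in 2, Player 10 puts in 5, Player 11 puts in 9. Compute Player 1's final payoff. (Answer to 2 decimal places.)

55.78 dollars

Total contributed: 9 + 2 + 2 + 15 + 4 + 4 + 12 + 10 + 2 + 5 + 9 = 74.
Each receives 7.4 × 74 / 11 = 49.78 from the security fund.
Player 1 keeps 15 − 9 = 6, so Player 1's payoff is 6 + 49.78 = 55.78.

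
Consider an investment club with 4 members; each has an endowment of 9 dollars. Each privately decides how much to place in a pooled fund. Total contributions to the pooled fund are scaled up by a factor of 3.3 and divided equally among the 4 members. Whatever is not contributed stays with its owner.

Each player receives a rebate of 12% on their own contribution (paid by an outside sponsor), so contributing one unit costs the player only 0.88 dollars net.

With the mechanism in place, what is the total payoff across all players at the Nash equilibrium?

36.00 dollars

Even with the mechanism, each unit contributed returns only (3.3/4) / 0.88 = 0.9375 per unit of net cost, so contributing nothing is still dominant.
At the Nash equilibrium no one contributes; group total payoff = 4 × 9 = 36.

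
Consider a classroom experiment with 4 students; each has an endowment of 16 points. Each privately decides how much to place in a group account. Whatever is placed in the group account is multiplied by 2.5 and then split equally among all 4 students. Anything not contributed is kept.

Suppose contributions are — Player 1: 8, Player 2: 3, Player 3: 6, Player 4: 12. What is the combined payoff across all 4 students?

107.50 points

Total contributed: 8 + 3 + 6 + 12 = 29; total kept: 4 × 16 − 29 = 35.
The group account pays out 2.5 × 29 = 72.50 in aggregate.
Group total = 35 + 72.50 = 107.50.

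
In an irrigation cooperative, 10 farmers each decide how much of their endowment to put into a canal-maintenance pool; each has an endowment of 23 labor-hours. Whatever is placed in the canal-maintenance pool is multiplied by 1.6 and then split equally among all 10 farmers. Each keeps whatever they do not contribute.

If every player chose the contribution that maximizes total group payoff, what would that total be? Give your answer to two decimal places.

368.00 labor-hours

Each contributed unit returns 1.600 to the group as a whole (0.1600 to each of 10 players), which exceeds 1, so the social optimum is full contribution: group total = 1.600 × 230 = 368.00.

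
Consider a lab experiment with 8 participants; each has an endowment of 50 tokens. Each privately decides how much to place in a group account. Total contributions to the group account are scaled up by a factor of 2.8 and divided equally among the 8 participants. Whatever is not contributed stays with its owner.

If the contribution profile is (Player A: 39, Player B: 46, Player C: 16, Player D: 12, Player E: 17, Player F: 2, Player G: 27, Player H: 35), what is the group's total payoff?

749.20 tokens

Total contributed: 39 + 46 + 16 + 12 + 17 + 2 + 27 + 35 = 194; total kept: 8 × 50 − 194 = 206.
The group account pays out 2.8 × 194 = 543.20 in aggregate.
Group total = 206 + 543.20 = 749.20.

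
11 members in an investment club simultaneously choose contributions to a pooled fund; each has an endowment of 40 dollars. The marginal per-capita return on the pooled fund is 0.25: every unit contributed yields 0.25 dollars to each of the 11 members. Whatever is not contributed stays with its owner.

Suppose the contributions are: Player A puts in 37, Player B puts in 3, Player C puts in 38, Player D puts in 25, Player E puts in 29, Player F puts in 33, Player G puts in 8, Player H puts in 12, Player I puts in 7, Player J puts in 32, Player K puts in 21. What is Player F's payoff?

Total contributed: 37 + 3 + 38 + 25 + 29 + 33 + 8 + 12 + 7 + 32 + 21 = 245.
Each receives 0.25 × 245 = 61.25 from the pooled fund.
Player F keeps 40 − 33 = 7, so Player F's payoff is 7 + 61.25 = 68.25.

68.25 dollars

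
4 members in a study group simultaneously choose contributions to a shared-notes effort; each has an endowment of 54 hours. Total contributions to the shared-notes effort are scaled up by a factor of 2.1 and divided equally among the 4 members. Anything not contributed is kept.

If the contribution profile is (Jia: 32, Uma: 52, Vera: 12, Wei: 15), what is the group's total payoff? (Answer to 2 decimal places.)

Total contributed: 32 + 52 + 12 + 15 = 111; total kept: 4 × 54 − 111 = 105.
The shared-notes effort pays out 2.1 × 111 = 233.10 in aggregate.
Group total = 105 + 233.10 = 338.10.

338.10 hours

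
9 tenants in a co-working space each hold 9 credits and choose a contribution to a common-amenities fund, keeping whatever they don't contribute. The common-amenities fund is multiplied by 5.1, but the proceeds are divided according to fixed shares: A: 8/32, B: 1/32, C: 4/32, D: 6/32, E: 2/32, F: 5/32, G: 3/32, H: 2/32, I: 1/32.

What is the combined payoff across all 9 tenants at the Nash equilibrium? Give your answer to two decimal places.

Each unit j contributes comes back to j as 5.1 × (j's share), so j prefers to contribute only if that share exceeds 1/5.1 = 0.1961; otherwise keeping the unit dominates.
The only share above 0.1961 is A's 8/32, contributing 9; the remaining 8 contribute 0. Total contributed: 9.
The common-amenities fund pays out 5.1 × 9 = 45.90 in total (split across the unequal shares, but the aggregate is all that matters for the group sum).
The 8 free-riders keep 9 each, adding 72. Group total = 72 + 45.90 = 117.90.

117.90 credits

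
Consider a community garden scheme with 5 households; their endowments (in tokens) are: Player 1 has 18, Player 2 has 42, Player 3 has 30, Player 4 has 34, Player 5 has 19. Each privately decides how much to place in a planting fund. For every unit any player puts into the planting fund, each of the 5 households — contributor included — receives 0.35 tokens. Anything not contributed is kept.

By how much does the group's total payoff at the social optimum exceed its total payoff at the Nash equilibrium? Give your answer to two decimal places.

The private return per contributed unit is 0.35 < 1 for everyone, so the Nash equilibrium is zero contribution and the group total is Σ E_j = 18 + 42 + 30 + 34 + 19 = 143.
Each contributed unit returns 1.750 to the group, so the social optimum is full contribution by everyone: group total = 1.750 × 143 = 250.25.
Efficiency loss = (1.750 − 1) × 143 = 107.25.

107.25 tokens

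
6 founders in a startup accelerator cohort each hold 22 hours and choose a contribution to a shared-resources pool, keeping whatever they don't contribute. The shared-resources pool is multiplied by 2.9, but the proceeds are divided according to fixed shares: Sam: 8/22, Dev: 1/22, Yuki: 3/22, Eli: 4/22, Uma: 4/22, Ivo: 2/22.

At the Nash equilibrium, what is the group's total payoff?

173.80 hours

Player j's private return per contributed unit is 2.9 × (j's share). Contributing is weakly dominant for j when that share is at least 1/2.9 = 0.3448, and contributing 0 is dominant otherwise.
Only Sam (8/22) clears that bar, contributing 22; the remaining 5 contribute 0. Total contributed: 22.
The shared-resources pool pays out 2.9 × 22 = 63.80 in total (split across the unequal shares, but the aggregate is all that matters for the group sum).
The 5 free-riders keep 22 each, adding 110. Group total = 110 + 63.80 = 173.80.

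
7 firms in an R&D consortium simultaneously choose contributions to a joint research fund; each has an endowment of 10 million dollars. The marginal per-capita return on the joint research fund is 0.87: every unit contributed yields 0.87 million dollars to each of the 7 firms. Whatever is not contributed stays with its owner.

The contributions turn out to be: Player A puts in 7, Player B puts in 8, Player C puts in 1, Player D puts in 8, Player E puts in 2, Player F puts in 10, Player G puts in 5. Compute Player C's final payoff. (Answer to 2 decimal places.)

Total contributed: 7 + 8 + 1 + 8 + 2 + 10 + 5 = 41.
Each receives 0.87 × 41 = 35.67 from the joint research fund.
Player C keeps 10 − 1 = 9, so Player C's payoff is 9 + 35.67 = 44.67.

44.67 million dollars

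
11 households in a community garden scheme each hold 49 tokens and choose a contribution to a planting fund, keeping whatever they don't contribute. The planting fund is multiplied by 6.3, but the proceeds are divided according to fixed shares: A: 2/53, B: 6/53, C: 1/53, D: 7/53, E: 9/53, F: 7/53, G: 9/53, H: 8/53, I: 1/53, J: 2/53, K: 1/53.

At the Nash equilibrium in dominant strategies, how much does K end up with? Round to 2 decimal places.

Player j's private return per contributed unit is 6.3 × (j's share). Contributing is weakly dominant for j when that share is at least 1/6.3 = 0.1587, and contributing 0 is dominant otherwise.
E and G are above the threshold, contributing 49 each; the remaining 9 contribute 0. Total contributed: 98.
K keeps 49 and receives 6.3 × 98 × 1/53 = 11.65 from the planting fund, for a payoff of 60.65.

60.65 tokens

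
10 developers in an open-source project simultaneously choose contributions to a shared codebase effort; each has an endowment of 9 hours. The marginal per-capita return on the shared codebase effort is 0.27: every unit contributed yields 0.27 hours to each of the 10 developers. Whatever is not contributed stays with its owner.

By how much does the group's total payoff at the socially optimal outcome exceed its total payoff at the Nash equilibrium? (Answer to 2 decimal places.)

The private return per contributed unit is 0.27 < 1, so contributing 0 is dominant for every player. At the Nash equilibrium everyone keeps their 9, and the group total is 10 × 9 = 90.
Each contributed unit returns 2.700 to the group as a whole (0.27 to each of 10 players), which exceeds 1, so the social optimum is full contribution: group total = 2.700 × 90 = 243.00.
Efficiency loss = 243.00 − 90 = 153.00.

153.00 hours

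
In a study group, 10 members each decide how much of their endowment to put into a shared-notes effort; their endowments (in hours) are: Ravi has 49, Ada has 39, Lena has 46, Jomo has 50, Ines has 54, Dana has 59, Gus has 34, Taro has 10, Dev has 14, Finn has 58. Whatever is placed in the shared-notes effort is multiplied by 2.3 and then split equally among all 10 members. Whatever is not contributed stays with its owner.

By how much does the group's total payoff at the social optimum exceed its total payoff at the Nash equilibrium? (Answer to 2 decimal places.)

The private return per contributed unit is 2.3/10 = 0.2300 < 1 for every player regardless of endowment, so the Nash equilibrium is zero contribution and the group total is Σ E_j = 49 + 39 + 46 + 50 + 54 + 59 + 34 + 10 + 14 + 58 = 413.
Each contributed unit returns 2.300 to the group, so the social optimum is full contribution by everyone: group total = 2.300 × 413 = 949.90.
Efficiency loss = (2.300 − 1) × 413 = 536.90.

536.90 hours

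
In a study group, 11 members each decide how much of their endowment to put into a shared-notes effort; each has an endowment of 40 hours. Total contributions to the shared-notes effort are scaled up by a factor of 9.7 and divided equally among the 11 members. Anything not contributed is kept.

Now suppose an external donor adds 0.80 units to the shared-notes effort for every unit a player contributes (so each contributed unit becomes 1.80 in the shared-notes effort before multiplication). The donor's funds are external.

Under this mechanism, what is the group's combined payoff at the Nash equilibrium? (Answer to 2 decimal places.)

The effective private return per unit is now 9.7 × 1.80 / 11 = 1.5873 > 1, so every player's dominant strategy flips to full contribution.
At the Nash equilibrium everyone contributes 40. Group total payoff = 9.7 × 1.80 × 440 = 7682.40.

7682.40 hours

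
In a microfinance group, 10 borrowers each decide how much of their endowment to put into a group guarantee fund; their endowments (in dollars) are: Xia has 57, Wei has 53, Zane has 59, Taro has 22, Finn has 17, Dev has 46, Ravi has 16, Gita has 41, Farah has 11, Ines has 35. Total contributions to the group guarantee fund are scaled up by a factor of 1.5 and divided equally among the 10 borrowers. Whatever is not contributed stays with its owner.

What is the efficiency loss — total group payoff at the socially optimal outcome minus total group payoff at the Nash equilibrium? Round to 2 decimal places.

178.50 dollars

The private return per contributed unit is 1.5/10 = 0.1500 < 1 for every player regardless of endowment, so the Nash equilibrium is zero contribution and the group total is Σ E_j = 57 + 53 + 59 + 22 + 17 + 46 + 16 + 41 + 11 + 35 = 357.
Each contributed unit returns 1.500 to the group, so the social optimum is full contribution by everyone: group total = 1.500 × 357 = 535.50.
Efficiency loss = (1.500 − 1) × 357 = 178.50.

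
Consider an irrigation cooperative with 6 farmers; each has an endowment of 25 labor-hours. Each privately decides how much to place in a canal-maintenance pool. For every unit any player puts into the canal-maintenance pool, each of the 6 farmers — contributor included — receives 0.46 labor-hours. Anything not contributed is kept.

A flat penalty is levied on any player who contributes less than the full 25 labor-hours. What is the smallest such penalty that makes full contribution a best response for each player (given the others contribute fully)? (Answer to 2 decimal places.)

Given the others contribute fully, the best deviation is to contribute 0 (any partial contribution still incurs the fine and gives up units whose private return 0.46 is below 1).
Deviating from 25 to 0 saves 25 labor-hours but forfeits the deviator's share of the drop in the canal-maintenance pool: 0.46 × 25 = 11.50.
So the deviation gain is 25 − 11.50 = 13.50, and the fine must be at least 13.50 labor-hours to wipe it out.

13.50 labor-hours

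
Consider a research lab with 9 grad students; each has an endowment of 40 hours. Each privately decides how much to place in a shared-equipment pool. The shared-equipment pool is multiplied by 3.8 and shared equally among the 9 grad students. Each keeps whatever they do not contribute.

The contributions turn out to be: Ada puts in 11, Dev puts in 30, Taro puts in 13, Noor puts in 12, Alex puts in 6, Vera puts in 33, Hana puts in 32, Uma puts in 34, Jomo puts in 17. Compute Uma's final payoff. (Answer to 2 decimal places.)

Total contributed: 11 + 30 + 13 + 12 + 6 + 33 + 32 + 34 + 17 = 188.
Each receives 3.8 × 188 / 9 = 79.38 from the shared-equipment pool.
Uma keeps 40 − 34 = 6, so Uma's payoff is 6 + 79.38 = 85.38.

85.38 hours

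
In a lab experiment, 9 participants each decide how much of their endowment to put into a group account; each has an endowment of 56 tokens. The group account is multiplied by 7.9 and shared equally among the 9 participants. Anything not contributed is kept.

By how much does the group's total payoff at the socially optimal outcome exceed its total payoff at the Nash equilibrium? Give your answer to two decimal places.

Each contributed unit returns 7.9/9 = 0.8778 to its contributor — below 1 — so contributing 0 is dominant for every player. At the Nash equilibrium everyone keeps their 56, and the group total is 9 × 56 = 504.
Each contributed unit returns 7.900 to the group as a whole (0.8778 to each of 9 players), which exceeds 1, so the social optimum is full contribution: group total = 7.900 × 504 = 3981.60.
Efficiency loss = 3981.60 − 504 = 3477.60.

3477.60 tokens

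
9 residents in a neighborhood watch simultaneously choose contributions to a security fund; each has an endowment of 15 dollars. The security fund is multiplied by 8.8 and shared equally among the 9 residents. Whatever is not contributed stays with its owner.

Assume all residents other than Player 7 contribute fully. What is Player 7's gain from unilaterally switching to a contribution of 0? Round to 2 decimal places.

0.33 dollars

Switching from a contribution of 15 to 0 lets Player 7 keep an extra 15 dollars, but lowers the security fund by 15, which costs Player 7 their own share of that drop: 8.8/9 × 15 = 14.67.
Net gain = 15 − 14.67 = 0.33. The private return per contributed unit (0.9778) is below 1, so free-riding is indeed the best response regardless of what the others do.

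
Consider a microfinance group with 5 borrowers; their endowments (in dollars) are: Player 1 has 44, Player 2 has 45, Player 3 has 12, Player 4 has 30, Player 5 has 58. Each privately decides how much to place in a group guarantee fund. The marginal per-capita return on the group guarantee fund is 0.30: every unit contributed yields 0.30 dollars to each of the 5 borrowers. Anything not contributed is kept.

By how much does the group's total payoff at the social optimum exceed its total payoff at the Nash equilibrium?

94.50 dollars

The private return per contributed unit is 0.30 < 1 for everyone, so the Nash equilibrium is zero contribution and the group total is Σ E_j = 44 + 45 + 12 + 30 + 58 = 189.
Each contributed unit returns 1.500 to the group, so the social optimum is full contribution by everyone: group total = 1.500 × 189 = 283.50.
Efficiency loss = (1.500 − 1) × 189 = 94.50.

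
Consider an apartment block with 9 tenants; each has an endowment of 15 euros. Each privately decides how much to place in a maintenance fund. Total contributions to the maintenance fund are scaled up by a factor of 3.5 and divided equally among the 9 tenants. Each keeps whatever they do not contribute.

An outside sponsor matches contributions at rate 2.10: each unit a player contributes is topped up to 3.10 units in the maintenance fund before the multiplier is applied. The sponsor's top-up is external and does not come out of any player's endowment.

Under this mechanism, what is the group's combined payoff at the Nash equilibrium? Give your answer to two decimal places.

Under the mechanism each unit contributed yields 3.5 × 3.10 / 9 = 1.2056 back to its contributor per unit of net cost, which exceeds 1, making full contribution the dominant choice for everyone.
At the Nash equilibrium everyone contributes 15. Group total payoff = 3.5 × 3.10 × 135 = 1464.75.

1464.75 euros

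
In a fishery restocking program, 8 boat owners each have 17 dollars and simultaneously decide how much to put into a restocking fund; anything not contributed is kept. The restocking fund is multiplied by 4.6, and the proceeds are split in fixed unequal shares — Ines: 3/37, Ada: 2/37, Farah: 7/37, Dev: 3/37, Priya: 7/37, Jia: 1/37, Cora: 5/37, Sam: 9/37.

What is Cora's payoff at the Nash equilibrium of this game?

27.57 dollars

Each unit j contributes comes back to j as 4.6 × (j's share), so j prefers to contribute only if that share exceeds 1/4.6 = 0.2174; otherwise keeping the unit dominates.
The only share above 0.2174 is Sam's 9/37, contributing 17; the remaining 7 contribute 0. Total contributed: 17.
Cora keeps 17 and receives 4.6 × 17 × 5/37 = 10.57 from the restocking fund, for a payoff of 27.57.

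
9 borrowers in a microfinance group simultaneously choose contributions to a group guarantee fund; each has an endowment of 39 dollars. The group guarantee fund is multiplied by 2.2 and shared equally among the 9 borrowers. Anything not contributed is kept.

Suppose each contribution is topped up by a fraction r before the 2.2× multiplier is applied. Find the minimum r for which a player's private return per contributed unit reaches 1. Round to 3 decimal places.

3.091

With matching at rate r, one contributed unit becomes (1 + r) in the group guarantee fund and returns 2.2 × (1 + r) / 9 to the contributor.
Setting this equal to 1: 1 + r = 9/2.2 = 4.0909.
So the minimum matching rate is r = 4.0909 − 1 = 3.091.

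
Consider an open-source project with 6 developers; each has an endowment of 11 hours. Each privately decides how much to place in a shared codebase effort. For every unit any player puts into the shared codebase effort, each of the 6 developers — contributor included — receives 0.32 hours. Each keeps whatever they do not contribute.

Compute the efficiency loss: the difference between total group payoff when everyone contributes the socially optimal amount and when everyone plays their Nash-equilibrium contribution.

60.72 hours

The private return per contributed unit is 0.32 < 1, so contributing 0 is dominant for every player. At the Nash equilibrium everyone keeps their 11, and the group total is 6 × 11 = 66.
Each contributed unit returns 1.920 to the group as a whole (0.32 to each of 6 players), which exceeds 1, so the social optimum is full contribution: group total = 1.920 × 66 = 126.72.
Efficiency loss = 126.72 − 66 = 60.72.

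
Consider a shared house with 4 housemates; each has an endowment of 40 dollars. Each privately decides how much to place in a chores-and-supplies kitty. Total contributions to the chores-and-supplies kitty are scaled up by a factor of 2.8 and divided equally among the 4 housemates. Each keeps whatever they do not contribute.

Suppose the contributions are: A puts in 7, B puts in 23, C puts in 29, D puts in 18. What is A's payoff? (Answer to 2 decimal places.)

Total contributed: 7 + 23 + 29 + 18 = 77.
Each receives 2.8 × 77 / 4 = 53.90 from the chores-and-supplies kitty.
A keeps 40 − 7 = 33, so A's payoff is 33 + 53.90 = 86.90.

86.90 dollars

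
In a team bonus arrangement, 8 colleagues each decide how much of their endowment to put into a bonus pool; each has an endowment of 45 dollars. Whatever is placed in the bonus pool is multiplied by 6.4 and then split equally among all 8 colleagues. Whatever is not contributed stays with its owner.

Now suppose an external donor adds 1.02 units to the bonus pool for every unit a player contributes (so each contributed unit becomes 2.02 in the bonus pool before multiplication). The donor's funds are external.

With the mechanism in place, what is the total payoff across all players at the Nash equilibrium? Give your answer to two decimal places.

4654.08 dollars

With the mechanism, a contributed unit returns 6.4 × 2.02 / 8 = 1.6160 per unit of net cost to the contributor — now above 1 — so contributing fully is weakly dominant for every player.
At the Nash equilibrium everyone contributes 45. Group total payoff = 6.4 × 2.02 × 360 = 4654.08.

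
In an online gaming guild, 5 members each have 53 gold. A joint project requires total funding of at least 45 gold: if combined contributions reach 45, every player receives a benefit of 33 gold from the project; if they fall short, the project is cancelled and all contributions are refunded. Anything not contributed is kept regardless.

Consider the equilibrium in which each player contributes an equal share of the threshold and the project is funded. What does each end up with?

Equal share of the threshold: 45/5 = 9.
At this profile no one gains by cutting their contribution: any cut drops the total below 45, the project is cancelled, contributions are refunded, and the deviator ends with 53, which is less than 53 − 9 + 33 = 77. Contributing more than 9 just wastes the excess. So contributing exactly 9 is a best response.
Each player's payoff: 53 − 9 + 33 = 77.

77 gold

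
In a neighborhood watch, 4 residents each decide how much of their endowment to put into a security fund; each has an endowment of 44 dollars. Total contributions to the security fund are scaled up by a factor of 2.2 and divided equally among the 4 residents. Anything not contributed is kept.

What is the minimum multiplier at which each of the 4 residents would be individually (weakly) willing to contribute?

4

A contributed unit returns (multiplier)/4 to its contributor.
This reaches 1 exactly when the multiplier is 4.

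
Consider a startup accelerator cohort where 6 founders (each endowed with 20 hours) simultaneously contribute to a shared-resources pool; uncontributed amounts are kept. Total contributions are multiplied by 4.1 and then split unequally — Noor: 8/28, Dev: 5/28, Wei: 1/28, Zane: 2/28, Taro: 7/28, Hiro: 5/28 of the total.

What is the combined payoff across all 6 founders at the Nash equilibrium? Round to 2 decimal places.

244.00 hours

A player with share s gets back 4.1·s per unit contributed, so full contribution is dominant for anyone with s > 1/4.1 = 0.2439 and zero contribution is dominant for anyone below.
Noor and Taro are above the threshold, contributing 20 each; the remaining 4 contribute 0. Total contributed: 40.
The shared-resources pool pays out 4.1 × 40 = 164.00 in total (split across the unequal shares, but the aggregate is all that matters for the group sum).
The 4 free-riders keep 20 each, adding 80. Group total = 80 + 164.00 = 244.00.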